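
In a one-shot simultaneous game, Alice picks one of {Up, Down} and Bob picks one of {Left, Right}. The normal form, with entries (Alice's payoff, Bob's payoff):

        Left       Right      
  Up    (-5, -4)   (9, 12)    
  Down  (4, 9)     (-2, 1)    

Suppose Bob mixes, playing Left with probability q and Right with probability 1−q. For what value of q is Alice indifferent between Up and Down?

q = 11/20

Alice's indifference between Up and Down determines Bob's mixing probability q:
  Alice's payoff from Up: q·(-5) + (1−q)·9 = -14q + 9
  Alice's payoff from Down: q·4 + (1−q)·(-2) = 6q - 2
  -14q + 9 = 6q - 2  ⇒  -20q = -11  ⇒  q = 11/20.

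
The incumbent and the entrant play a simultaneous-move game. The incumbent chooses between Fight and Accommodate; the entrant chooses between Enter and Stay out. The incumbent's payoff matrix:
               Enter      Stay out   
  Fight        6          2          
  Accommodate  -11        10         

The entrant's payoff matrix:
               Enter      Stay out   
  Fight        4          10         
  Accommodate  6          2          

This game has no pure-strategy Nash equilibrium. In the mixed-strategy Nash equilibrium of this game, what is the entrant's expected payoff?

Set the entrant's expected payoff from Enter equal to that from Stay out:
  the entrant's payoff to Enter: p·4 + (1−p)·6 = -2p + 6
  the entrant's payoff to Stay out: p·10 + (1−p)·2 = 8p + 2
  -2p + 6 = 8p + 2  ⇒  -10p = -4  ⇒  p = 2/5.
At equilibrium the entrant is indifferent across columns, so the entrant's payoff equals the payoff from Enter: (2/5)·4 + (3/5)·6 = 26/5.

26/5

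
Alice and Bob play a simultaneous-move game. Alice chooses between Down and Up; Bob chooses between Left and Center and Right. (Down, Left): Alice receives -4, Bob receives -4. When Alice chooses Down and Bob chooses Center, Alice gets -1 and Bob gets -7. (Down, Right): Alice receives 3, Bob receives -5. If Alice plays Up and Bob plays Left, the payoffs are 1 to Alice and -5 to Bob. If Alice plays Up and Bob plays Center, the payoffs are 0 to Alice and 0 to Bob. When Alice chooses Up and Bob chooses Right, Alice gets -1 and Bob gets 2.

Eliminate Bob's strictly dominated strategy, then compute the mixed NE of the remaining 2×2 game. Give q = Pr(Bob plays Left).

Bob's strategy Center is strictly dominated by Right: -5 > -7 and 2 > 0. Eliminate Center.
Bob's mix must leave Alice indifferent between Down and Up.
  Alice's payoff to Down: q·(-4) + (1−q)·3 = -7q + 3
  Alice's payoff to Up: q·1 + (1−q)·(-1) = 2q - 1
  -7q + 3 = 2q - 1  ⇒  -9q = -4  ⇒  q = 4/9.

q = 4/9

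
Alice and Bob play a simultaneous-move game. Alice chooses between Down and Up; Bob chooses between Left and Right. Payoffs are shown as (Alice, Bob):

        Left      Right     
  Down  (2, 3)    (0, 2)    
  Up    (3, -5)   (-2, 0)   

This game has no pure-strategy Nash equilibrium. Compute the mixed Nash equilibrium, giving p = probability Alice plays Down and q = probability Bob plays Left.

Bob's indifference between Left and Right determines Alice's mixing probability p:
  Bob's expected payoff from Left: p·3 + (1−p)·(-5) = 8p - 5
  Bob's expected payoff from Right: p·2 + (1−p)·0 = 2p
  8p - 5 = 2p  ⇒  6p = 5  ⇒  p = 5/6.
Bob's mix must leave Alice indifferent between Down and Up.
  Alice's payoff to Down: q·2 + (1−q)·0 = 2q
  Alice's payoff to Up: q·3 + (1−q)·(-2) = 5q - 2
  2q = 5q - 2  ⇒  -3q = -2  ⇒  q = 2/3.

p = 5/6, q = 2/3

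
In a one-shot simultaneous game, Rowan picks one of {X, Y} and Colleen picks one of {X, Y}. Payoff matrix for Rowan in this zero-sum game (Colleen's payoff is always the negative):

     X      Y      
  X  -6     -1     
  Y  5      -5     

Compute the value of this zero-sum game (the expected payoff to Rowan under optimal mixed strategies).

For Rowan to be willing to mix, Rowan must be indifferent between X and Y, which pins down Colleen's mix.
  Rowan's expected payoff from X: q·(-6) + (1−q)·(-1) = -5q - 1
  Rowan's expected payoff from Y: q·5 + (1−q)·(-5) = 10q - 5
  -5q - 1 = 10q - 5  ⇒  -15q = -4  ⇒  q = 4/15.
The value is Rowan's expected payoff against this mix (using X): (4/15)·(-6) + (11/15)·(-1) = -7/3.

v = -7/3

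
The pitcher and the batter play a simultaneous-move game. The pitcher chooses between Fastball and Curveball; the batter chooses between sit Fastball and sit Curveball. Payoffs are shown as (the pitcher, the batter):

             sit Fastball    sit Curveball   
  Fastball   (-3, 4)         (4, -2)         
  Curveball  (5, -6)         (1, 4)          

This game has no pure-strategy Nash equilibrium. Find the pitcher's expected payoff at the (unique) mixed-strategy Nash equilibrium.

For the pitcher to be willing to mix, the pitcher must be indifferent between Fastball and Curveball, which pins down the batter's mix.
  the pitcher's expected payoff from Fastball: q·(-3) + (1−q)·4 = -7q + 4
  the pitcher's expected payoff from Curveball: q·5 + (1−q)·1 = 4q + 1
  -7q + 4 = 4q + 1  ⇒  -11q = -3  ⇒  q = 3/11.
At equilibrium the pitcher is indifferent across rows, so the pitcher's payoff equals the payoff from Fastball: (3/11)·(-3) + (8/11)·4 = 23/11.

23/11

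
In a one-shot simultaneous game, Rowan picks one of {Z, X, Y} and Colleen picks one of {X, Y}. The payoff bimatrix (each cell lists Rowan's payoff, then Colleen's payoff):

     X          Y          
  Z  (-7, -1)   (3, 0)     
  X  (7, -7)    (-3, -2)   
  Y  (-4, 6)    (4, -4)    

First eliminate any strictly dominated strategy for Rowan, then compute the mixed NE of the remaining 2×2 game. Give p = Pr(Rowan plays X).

Rowan's strategy Z is strictly dominated by Y: -4 > -7 and 4 > 3. Eliminate Z.
In a mixed equilibrium Colleen is indifferent between X and Y; this condition fixes p.
  Colleen's payoff from X: p·(-7) + (1−p)·6 = -13p + 6
  Colleen's payoff from Y: p·(-2) + (1−p)·(-4) = 2p - 4
  -13p + 6 = 2p - 4  ⇒  -15p = -10  ⇒  p = 2/3.

p = 2/3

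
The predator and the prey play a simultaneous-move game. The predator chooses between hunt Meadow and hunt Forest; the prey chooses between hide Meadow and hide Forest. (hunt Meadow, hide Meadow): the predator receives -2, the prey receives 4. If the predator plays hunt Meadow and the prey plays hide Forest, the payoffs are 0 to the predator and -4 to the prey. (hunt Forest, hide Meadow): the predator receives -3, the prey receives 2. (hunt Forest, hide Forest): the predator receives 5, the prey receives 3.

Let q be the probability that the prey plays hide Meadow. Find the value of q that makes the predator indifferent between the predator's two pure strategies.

q = 5/6

For the predator to be willing to mix, the predator must be indifferent between hunt Meadow and hunt Forest, which pins down the prey's mix.
  the predator's expected payoff from hunt Meadow: q·(-2) + (1−q)·0 = -2q
  the predator's expected payoff from hunt Forest: q·(-3) + (1−q)·5 = -8q + 5
  -2q = -8q + 5  ⇒  6q = 5  ⇒  q = 5/6.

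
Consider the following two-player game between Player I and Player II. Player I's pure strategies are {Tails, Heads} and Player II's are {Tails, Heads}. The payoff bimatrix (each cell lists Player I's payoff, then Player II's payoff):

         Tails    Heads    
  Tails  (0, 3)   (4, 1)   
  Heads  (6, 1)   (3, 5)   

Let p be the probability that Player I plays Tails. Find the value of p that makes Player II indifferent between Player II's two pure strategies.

In a mixed equilibrium Player II is indifferent between Tails and Heads; this condition fixes p.
  Player II's payoff from Tails: p·3 + (1−p)·1 = 2p + 1
  Player II's payoff from Heads: p·1 + (1−p)·5 = -4p + 5
  2p + 1 = -4p + 5  ⇒  6p = 4  ⇒  p = 2/3.

p = 2/3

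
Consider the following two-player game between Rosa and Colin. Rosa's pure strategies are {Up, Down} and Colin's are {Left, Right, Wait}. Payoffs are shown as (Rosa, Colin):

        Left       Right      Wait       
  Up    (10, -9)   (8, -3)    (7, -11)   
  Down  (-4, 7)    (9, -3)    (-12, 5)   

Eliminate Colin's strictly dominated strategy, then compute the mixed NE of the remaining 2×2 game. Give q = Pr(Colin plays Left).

q = 1/15

Colin's strategy Wait is strictly dominated by Left: -9 > -11 and 7 > 5. Eliminate Wait.
In a mixed equilibrium Rosa is indifferent between Up and Down; this condition fixes q.
  Rosa's expected payoff from Up: q·10 + (1−q)·8 = 2q + 8
  Rosa's expected payoff from Down: q·(-4) + (1−q)·9 = -13q + 9
  2q + 8 = -13q + 9  ⇒  15q = 1  ⇒  q = 1/15.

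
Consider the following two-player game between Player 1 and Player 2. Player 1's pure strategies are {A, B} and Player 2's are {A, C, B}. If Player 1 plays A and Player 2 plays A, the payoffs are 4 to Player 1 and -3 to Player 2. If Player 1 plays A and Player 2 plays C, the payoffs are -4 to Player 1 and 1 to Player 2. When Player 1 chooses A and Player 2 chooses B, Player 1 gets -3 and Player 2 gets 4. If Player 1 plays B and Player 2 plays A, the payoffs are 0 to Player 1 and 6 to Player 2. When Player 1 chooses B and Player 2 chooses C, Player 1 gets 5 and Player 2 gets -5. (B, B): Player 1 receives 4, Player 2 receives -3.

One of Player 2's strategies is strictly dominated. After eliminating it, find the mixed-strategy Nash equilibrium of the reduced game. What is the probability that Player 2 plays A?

Player 2's strategy C is strictly dominated by B: 4 > 1 and -3 > -5. Eliminate C.
Player 2's mix must leave Player 1 indifferent between A and B.
  Player 1's payoff from A: q·4 + (1−q)·(-3) = 7q - 3
  Player 1's payoff from B: q·0 + (1−q)·4 = -4q + 4
  7q - 3 = -4q + 4  ⇒  11q = 7  ⇒  q = 7/11.

q = 7/11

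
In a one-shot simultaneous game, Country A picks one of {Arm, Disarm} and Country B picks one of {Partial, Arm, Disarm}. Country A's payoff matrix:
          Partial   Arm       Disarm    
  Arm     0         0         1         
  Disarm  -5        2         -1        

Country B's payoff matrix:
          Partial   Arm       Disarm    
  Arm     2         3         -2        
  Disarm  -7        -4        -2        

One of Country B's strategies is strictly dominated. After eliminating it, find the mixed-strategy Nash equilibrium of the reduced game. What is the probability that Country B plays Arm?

Country B's strategy Partial is strictly dominated by Arm: 3 > 2 and -4 > -7. Eliminate Partial.
Country A's indifference between Arm and Disarm determines Country B's mixing probability q:
  Country A's expected payoff from Arm: q·0 + (1−q)·1 = -q + 1
  Country A's expected payoff from Disarm: q·2 + (1−q)·(-1) = 3q - 1
  -q + 1 = 3q - 1  ⇒  -4q = -2  ⇒  q = 1/2.

q = 1/2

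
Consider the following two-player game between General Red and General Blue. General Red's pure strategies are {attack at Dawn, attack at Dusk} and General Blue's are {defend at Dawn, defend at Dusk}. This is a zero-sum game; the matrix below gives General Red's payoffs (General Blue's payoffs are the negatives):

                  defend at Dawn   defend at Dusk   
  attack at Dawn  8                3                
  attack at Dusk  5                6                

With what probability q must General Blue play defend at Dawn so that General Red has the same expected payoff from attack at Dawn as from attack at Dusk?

In a mixed equilibrium General Red is indifferent between attack at Dawn and attack at Dusk; this condition fixes q.
  General Red's expected payoff from attack at Dawn: q·8 + (1−q)·3 = 5q + 3
  General Red's expected payoff from attack at Dusk: q·5 + (1−q)·6 = -q + 6
  5q + 3 = -q + 6  ⇒  6q = 3  ⇒  q = 1/2.

q = 1/2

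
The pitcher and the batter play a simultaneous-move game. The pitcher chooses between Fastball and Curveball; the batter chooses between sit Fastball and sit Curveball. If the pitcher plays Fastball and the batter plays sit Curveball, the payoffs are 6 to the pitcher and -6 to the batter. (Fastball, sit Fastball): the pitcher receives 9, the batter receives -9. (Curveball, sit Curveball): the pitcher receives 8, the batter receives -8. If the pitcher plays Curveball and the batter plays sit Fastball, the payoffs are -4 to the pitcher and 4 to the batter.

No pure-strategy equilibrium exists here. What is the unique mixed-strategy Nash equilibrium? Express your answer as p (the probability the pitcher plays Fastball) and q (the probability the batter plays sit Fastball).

p = 4/5, q = 2/15

Set the batter's expected payoff from sit Fastball equal to that from sit Curveball:
  the batter's payoff to sit Fastball: p·(-9) + (1−p)·4 = -13p + 4
  the batter's payoff to sit Curveball: p·(-6) + (1−p)·(-8) = 2p - 8
  -13p + 4 = 2p - 8  ⇒  -15p = -12  ⇒  p = 4/5.
Set the pitcher's expected payoff from Fastball equal to that from Curveball:
  the pitcher's expected payoff from Fastball: q·9 + (1−q)·6 = 3q + 6
  the pitcher's expected payoff from Curveball: q·(-4) + (1−q)·8 = -12q + 8
  3q + 6 = -12q + 8  ⇒  15q = 2  ⇒  q = 2/15.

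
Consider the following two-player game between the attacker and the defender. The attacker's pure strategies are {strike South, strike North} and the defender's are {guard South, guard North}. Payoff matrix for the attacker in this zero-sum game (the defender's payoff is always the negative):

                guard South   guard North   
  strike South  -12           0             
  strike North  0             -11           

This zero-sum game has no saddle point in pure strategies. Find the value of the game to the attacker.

v = -132/23

Set the attacker's expected payoff from strike South equal to that from strike North:
  the attacker's payoff to strike South: q·(-12) + (1−q)·0 = -12q
  the attacker's payoff to strike North: q·0 + (1−q)·(-11) = 11q - 11
  -12q = 11q - 11  ⇒  -23q = -11  ⇒  q = 11/23.
The value is the attacker's expected payoff against this mix (using strike South): (11/23)·(-12) + (12/23)·0 = -132/23.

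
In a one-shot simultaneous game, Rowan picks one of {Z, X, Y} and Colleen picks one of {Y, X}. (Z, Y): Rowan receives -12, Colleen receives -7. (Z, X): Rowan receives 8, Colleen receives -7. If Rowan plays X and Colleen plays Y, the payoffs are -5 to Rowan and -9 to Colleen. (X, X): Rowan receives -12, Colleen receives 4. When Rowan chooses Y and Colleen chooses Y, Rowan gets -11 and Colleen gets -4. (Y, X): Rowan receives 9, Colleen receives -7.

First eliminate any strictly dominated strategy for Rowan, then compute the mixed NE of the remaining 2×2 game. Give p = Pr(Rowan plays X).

Rowan's strategy Z is strictly dominated by Y: -11 > -12 and 9 > 8. Eliminate Z.
Rowan's mix must leave Colleen indifferent between Y and X.
  Colleen's payoff from Y: p·(-9) + (1−p)·(-4) = -5p - 4
  Colleen's payoff from X: p·4 + (1−p)·(-7) = 11p - 7
  -5p - 4 = 11p - 7  ⇒  -16p = -3  ⇒  p = 3/16.

p = 3/16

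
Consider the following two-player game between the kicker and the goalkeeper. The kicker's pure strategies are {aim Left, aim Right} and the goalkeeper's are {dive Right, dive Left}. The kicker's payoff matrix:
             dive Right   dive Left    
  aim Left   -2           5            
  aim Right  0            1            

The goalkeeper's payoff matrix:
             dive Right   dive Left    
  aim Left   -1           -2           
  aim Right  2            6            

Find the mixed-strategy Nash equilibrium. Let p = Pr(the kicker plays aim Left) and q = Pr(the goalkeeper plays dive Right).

p = 4/5, q = 2/3

In a mixed equilibrium the goalkeeper is indifferent between dive Right and dive Left; this condition fixes p.
  the goalkeeper's payoff from dive Right: p·(-1) + (1−p)·2 = -3p + 2
  the goalkeeper's payoff from dive Left: p·(-2) + (1−p)·6 = -8p + 6
  -3p + 2 = -8p + 6  ⇒  5p = 4  ⇒  p = 4/5.
For the kicker to be willing to mix, the kicker must be indifferent between aim Left and aim Right, which pins down the goalkeeper's mix.
  the kicker's payoff from aim Left: q·(-2) + (1−q)·5 = -7q + 5
  the kicker's payoff from aim Right: q·0 + (1−q)·1 = -q + 1
  -7q + 5 = -q + 1  ⇒  -6q = -4  ⇒  q = 2/3.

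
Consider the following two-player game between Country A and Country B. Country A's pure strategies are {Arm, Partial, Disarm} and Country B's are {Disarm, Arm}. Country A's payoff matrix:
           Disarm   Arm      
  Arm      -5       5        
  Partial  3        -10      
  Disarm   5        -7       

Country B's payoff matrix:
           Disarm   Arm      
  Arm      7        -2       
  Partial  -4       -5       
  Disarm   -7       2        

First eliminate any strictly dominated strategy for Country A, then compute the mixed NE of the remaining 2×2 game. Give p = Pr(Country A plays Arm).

p = 1/2

Country A's strategy Partial is strictly dominated by Disarm: 5 > 3 and -7 > -10. Eliminate Partial.
Country A's mix must leave Country B indifferent between Disarm and Arm.
  Country B's expected payoff from Disarm: p·7 + (1−p)·(-7) = 14p - 7
  Country B's expected payoff from Arm: p·(-2) + (1−p)·2 = -4p + 2
  14p - 7 = -4p + 2  ⇒  18p = 9  ⇒  p = 1/2.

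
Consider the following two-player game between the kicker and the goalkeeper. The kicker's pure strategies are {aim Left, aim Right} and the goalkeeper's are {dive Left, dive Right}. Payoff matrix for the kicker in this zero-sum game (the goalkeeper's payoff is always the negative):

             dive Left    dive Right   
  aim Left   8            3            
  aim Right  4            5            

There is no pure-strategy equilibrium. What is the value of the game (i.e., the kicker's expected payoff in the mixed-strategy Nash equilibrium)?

v = 14/3

The goalkeeper's mix must leave the kicker indifferent between aim Left and aim Right.
  the kicker's payoff to aim Left: q·8 + (1−q)·3 = 5q + 3
  the kicker's payoff to aim Right: q·4 + (1−q)·5 = -q + 5
  5q + 3 = -q + 5  ⇒  6q = 2  ⇒  q = 1/3.
The value is the kicker's expected payoff against this mix (using aim Left): (1/3)·8 + (2/3)·3 = 14/3.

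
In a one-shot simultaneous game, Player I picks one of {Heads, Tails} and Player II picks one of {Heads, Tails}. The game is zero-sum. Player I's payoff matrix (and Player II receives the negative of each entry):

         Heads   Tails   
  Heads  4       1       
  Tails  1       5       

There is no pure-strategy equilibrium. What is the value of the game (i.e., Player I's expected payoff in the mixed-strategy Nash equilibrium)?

Set Player I's expected payoff from Heads equal to that from Tails:
  Player I's payoff from Heads: q·4 + (1−q)·1 = 3q + 1
  Player I's payoff from Tails: q·1 + (1−q)·5 = -4q + 5
  3q + 1 = -4q + 5  ⇒  7q = 4  ⇒  q = 4/7.
The value is Player I's expected payoff against this mix (using Heads): (4/7)·4 + (3/7)·1 = 19/7.

v = 19/7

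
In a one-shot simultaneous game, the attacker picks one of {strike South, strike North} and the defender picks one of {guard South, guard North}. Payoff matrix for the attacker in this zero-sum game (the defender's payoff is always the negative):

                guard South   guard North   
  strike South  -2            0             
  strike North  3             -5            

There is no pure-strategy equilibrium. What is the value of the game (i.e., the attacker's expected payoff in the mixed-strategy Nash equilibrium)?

Set the attacker's expected payoff from strike South equal to that from strike North:
  the attacker's payoff to strike South: q·(-2) + (1−q)·0 = -2q
  the attacker's payoff to strike North: q·3 + (1−q)·(-5) = 8q - 5
  -2q = 8q - 5  ⇒  -10q = -5  ⇒  q = 1/2.
The value is the attacker's expected payoff against this mix (using strike South): (1/2)·(-2) + (1/2)·0 = -1.

v = -1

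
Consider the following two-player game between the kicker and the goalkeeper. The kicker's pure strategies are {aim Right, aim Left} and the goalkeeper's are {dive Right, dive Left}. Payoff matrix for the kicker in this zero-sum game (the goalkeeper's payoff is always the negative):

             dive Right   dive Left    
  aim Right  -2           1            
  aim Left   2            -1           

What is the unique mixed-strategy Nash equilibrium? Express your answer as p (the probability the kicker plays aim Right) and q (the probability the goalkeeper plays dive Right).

In a mixed equilibrium the goalkeeper is indifferent between dive Right and dive Left; this condition fixes p.
  the goalkeeper's expected payoff from dive Right: p·2 + (1−p)·(-2) = 4p - 2
  the goalkeeper's expected payoff from dive Left: p·(-1) + (1−p)·1 = -2p + 1
  4p - 2 = -2p + 1  ⇒  6p = 3  ⇒  p = 1/2.
The goalkeeper's mix must leave the kicker indifferent between aim Right and aim Left.
  the kicker's payoff from aim Right: q·(-2) + (1−q)·1 = -3q + 1
  the kicker's payoff from aim Left: q·2 + (1−q)·(-1) = 3q - 1
  -3q + 1 = 3q - 1  ⇒  -6q = -2  ⇒  q = 1/3.

p = 1/2, q = 1/3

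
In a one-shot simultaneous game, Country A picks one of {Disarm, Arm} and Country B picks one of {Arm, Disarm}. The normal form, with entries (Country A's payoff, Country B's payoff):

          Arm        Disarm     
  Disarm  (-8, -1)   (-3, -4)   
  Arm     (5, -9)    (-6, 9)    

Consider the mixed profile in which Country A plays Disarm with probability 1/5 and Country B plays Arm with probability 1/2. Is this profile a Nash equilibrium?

No

Given Country A's mix p = 1/5, Country B's payoff from Arm is -37/5 but from Disarm is 32/5. Country B strictly prefers Disarm, so Country B would not mix.
So the proposed profile is not a Nash equilibrium.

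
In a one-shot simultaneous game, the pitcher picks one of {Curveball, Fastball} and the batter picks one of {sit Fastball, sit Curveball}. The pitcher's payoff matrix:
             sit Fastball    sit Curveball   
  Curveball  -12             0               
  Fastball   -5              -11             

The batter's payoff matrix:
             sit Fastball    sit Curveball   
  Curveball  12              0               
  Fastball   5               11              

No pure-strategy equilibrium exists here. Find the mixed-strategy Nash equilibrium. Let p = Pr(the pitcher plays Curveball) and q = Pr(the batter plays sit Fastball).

Set the batter's expected payoff from sit Fastball equal to that from sit Curveball:
  the batter's expected payoff from sit Fastball: p·12 + (1−p)·5 = 7p + 5
  the batter's expected payoff from sit Curveball: p·0 + (1−p)·11 = -11p + 11
  7p + 5 = -11p + 11  ⇒  18p = 6  ⇒  p = 1/3.
The batter's mix must leave the pitcher indifferent between Curveball and Fastball.
  the pitcher's expected payoff from Curveball: q·(-12) + (1−q)·0 = -12q
  the pitcher's expected payoff from Fastball: q·(-5) + (1−q)·(-11) = 6q - 11
  -12q = 6q - 11  ⇒  -18q = -11  ⇒  q = 11/18.

p = 1/3, q = 11/18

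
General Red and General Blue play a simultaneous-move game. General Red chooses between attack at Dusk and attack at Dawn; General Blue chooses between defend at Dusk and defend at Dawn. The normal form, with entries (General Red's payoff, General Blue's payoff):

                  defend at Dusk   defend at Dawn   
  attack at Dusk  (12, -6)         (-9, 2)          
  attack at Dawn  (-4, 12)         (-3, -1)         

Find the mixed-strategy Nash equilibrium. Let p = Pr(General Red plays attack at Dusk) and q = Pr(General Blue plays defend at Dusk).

p = 13/21, q = 3/11

For General Blue to be willing to mix, General Blue must be indifferent between defend at Dusk and defend at Dawn, which pins down General Red's mix.
  General Blue's payoff to defend at Dusk: p·(-6) + (1−p)·12 = -18p + 12
  General Blue's payoff to defend at Dawn: p·2 + (1−p)·(-1) = 3p - 1
  -18p + 12 = 3p - 1  ⇒  -21p = -13  ⇒  p = 13/21.
For General Red to be willing to mix, General Red must be indifferent between attack at Dusk and attack at Dawn, which pins down General Blue's mix.
  General Red's payoff to attack at Dusk: q·12 + (1−q)·(-9) = 21q - 9
  General Red's payoff to attack at Dawn: q·(-4) + (1−q)·(-3) = -q - 3
  21q - 9 = -q - 3  ⇒  22q = 6  ⇒  q = 3/11.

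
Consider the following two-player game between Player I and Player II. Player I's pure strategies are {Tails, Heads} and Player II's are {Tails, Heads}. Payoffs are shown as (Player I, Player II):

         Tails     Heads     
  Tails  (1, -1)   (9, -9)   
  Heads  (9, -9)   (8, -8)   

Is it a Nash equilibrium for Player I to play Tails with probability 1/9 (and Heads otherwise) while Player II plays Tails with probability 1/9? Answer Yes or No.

Check Player II's indifference given Player I's mix p = 1/9:
  payoff from Tails = -73/9; payoff from Heads = -73/9 — equal.
Check Player I's indifference given Player II's mix q = 1/9:
  payoff from Tails = 73/9; payoff from Heads = 73/9 — equal.
Both players are indifferent, so neither can profitably deviate.

Yes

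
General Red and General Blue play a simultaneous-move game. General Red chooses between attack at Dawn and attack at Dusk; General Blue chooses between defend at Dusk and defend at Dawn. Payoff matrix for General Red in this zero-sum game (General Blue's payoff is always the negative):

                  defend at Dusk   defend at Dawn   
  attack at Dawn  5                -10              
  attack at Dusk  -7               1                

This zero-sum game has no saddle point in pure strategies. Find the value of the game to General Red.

v = -65/23

General Red's indifference between attack at Dawn and attack at Dusk determines General Blue's mixing probability q:
  General Red's payoff from attack at Dawn: q·5 + (1−q)·(-10) = 15q - 10
  General Red's payoff from attack at Dusk: q·(-7) + (1−q)·1 = -8q + 1
  15q - 10 = -8q + 1  ⇒  23q = 11  ⇒  q = 11/23.
The value is General Red's expected payoff against this mix (using attack at Dawn): (11/23)·5 + (12/23)·(-10) = -65/23.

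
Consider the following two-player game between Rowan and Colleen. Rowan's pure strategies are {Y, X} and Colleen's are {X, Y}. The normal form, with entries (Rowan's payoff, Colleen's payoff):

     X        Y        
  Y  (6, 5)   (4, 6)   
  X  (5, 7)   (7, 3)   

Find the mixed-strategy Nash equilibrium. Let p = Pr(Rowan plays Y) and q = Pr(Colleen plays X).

Rowan's mix must leave Colleen indifferent between X and Y.
  Colleen's expected payoff from X: p·5 + (1−p)·7 = -2p + 7
  Colleen's expected payoff from Y: p·6 + (1−p)·3 = 3p + 3
  -2p + 7 = 3p + 3  ⇒  -5p = -4  ⇒  p = 4/5.
In a mixed equilibrium Rowan is indifferent between Y and X; this condition fixes q.
  Rowan's payoff from Y: q·6 + (1−q)·4 = 2q + 4
  Rowan's payoff from X: q·5 + (1−q)·7 = -2q + 7
  2q + 4 = -2q + 7  ⇒  4q = 3  ⇒  q = 3/4.

p = 4/5, q = 3/4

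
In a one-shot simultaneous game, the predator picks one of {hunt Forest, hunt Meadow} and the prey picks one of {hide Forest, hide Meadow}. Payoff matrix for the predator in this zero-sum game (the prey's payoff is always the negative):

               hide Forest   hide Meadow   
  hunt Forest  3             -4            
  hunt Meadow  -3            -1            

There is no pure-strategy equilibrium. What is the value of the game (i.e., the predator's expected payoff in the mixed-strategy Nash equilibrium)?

v = -5/3

The predator's indifference between hunt Forest and hunt Meadow determines the prey's mixing probability q:
  the predator's expected payoff from hunt Forest: q·3 + (1−q)·(-4) = 7q - 4
  the predator's expected payoff from hunt Meadow: q·(-3) + (1−q)·(-1) = -2q - 1
  7q - 4 = -2q - 1  ⇒  9q = 3  ⇒  q = 1/3.
The value is the predator's expected payoff against this mix (using hunt Forest): (1/3)·3 + (2/3)·(-4) = -5/3.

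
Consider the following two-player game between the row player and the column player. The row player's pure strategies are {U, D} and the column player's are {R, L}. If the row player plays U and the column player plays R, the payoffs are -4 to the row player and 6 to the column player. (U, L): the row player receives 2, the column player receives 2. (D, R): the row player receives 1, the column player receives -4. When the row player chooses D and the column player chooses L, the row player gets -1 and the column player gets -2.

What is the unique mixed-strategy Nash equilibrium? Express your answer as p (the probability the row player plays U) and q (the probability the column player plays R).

In a mixed equilibrium the column player is indifferent between R and L; this condition fixes p.
  the column player's payoff to R: p·6 + (1−p)·(-4) = 10p - 4
  the column player's payoff to L: p·2 + (1−p)·(-2) = 4p - 2
  10p - 4 = 4p - 2  ⇒  6p = 2  ⇒  p = 1/3.
Set the row player's expected payoff from U equal to that from D:
  the row player's payoff to U: q·(-4) + (1−q)·2 = -6q + 2
  the row player's payoff to D: q·1 + (1−q)·(-1) = 2q - 1
  -6q + 2 = 2q - 1  ⇒  -8q = -3  ⇒  q = 3/8.

p = 1/3, q = 3/8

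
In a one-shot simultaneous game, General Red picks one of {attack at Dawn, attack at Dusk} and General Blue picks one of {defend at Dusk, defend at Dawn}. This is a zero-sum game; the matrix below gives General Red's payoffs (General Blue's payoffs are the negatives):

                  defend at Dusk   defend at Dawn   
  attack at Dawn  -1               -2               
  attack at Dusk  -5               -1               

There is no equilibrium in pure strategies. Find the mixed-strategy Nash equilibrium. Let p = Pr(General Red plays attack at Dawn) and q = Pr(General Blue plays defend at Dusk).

In a mixed equilibrium General Blue is indifferent between defend at Dusk and defend at Dawn; this condition fixes p.
  General Blue's expected payoff from defend at Dusk: p·1 + (1−p)·5 = -4p + 5
  General Blue's expected payoff from defend at Dawn: p·2 + (1−p)·1 = p + 1
  -4p + 5 = p + 1  ⇒  -5p = -4  ⇒  p = 4/5.
General Blue's mix must leave General Red indifferent between attack at Dawn and attack at Dusk.
  General Red's expected payoff from attack at Dawn: q·(-1) + (1−q)·(-2) = q - 2
  General Red's expected payoff from attack at Dusk: q·(-5) + (1−q)·(-1) = -4q - 1
  q - 2 = -4q - 1  ⇒  5q = 1  ⇒  q = 1/5.

p = 4/5, q = 1/5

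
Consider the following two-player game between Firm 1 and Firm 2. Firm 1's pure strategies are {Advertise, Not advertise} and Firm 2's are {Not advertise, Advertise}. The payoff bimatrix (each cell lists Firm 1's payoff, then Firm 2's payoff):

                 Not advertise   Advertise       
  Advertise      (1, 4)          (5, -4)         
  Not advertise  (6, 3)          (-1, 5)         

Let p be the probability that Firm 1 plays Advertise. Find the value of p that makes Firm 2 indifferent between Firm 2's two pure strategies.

p = 1/5

Set Firm 2's expected payoff from Not advertise equal to that from Advertise:
  Firm 2's payoff from Not advertise: p·4 + (1−p)·3 = p + 3
  Firm 2's payoff from Advertise: p·(-4) + (1−p)·5 = -9p + 5
  p + 3 = -9p + 5  ⇒  10p = 2  ⇒  p = 1/5.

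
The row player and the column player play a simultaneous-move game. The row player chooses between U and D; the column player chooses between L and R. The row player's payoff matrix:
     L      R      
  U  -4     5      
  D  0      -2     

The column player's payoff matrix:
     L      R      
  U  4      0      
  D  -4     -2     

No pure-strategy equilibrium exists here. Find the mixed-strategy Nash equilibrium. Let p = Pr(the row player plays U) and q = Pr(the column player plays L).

p = 1/3, q = 7/11

In a mixed equilibrium the column player is indifferent between L and R; this condition fixes p.
  the column player's expected payoff from L: p·4 + (1−p)·(-4) = 8p - 4
  the column player's expected payoff from R: p·0 + (1−p)·(-2) = 2p - 2
  8p - 4 = 2p - 2  ⇒  6p = 2  ⇒  p = 1/3.
The row player's indifference between U and D determines the column player's mixing probability q:
  the row player's expected payoff from U: q·(-4) + (1−q)·5 = -9q + 5
  the row player's expected payoff from D: q·0 + (1−q)·(-2) = 2q - 2
  -9q + 5 = 2q - 2  ⇒  -11q = -7  ⇒  q = 7/11.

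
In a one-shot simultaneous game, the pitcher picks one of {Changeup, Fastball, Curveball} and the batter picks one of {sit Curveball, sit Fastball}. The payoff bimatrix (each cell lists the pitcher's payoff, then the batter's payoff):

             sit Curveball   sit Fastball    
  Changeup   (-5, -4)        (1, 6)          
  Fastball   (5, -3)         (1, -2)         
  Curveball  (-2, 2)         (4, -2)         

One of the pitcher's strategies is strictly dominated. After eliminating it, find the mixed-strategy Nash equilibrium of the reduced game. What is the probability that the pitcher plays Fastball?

The pitcher's strategy Changeup is strictly dominated by Curveball: -2 > -5 and 4 > 1. Eliminate Changeup.
The pitcher's mix must leave the batter indifferent between sit Curveball and sit Fastball.
  the batter's expected payoff from sit Curveball: p·(-3) + (1−p)·2 = -5p + 2
  the batter's expected payoff from sit Fastball: p·(-2) + (1−p)·(-2) = -2
  -5p + 2 = -2  ⇒  -5p = -4  ⇒  p = 4/5.

p = 4/5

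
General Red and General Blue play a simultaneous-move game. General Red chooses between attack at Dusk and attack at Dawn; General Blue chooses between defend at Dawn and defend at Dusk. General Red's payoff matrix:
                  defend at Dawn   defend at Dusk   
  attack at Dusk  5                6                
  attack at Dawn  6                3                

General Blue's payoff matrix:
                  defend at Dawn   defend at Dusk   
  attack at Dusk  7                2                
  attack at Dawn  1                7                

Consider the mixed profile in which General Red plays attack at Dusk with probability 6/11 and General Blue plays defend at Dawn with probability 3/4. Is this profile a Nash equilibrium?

Check General Blue's indifference given General Red's mix p = 6/11:
  payoff from defend at Dawn = 47/11; payoff from defend at Dusk = 47/11 — equal.
Check General Red's indifference given General Blue's mix q = 3/4:
  payoff from attack at Dusk = 21/4; payoff from attack at Dawn = 21/4 — equal.
Both players are indifferent, so neither can profitably deviate.

Yes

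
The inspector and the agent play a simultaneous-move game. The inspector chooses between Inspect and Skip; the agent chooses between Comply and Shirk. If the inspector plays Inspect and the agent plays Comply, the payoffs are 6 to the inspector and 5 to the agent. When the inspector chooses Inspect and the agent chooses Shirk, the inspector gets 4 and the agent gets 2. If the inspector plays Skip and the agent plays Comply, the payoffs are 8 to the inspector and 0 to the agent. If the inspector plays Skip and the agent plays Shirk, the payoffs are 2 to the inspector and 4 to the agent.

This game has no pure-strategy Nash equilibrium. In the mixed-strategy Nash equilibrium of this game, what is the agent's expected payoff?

In a mixed equilibrium the agent is indifferent between Comply and Shirk; this condition fixes p.
  the agent's expected payoff from Comply: p·5 + (1−p)·0 = 5p
  the agent's expected payoff from Shirk: p·2 + (1−p)·4 = -2p + 4
  5p = -2p + 4  ⇒  7p = 4  ⇒  p = 4/7.
At equilibrium the agent is indifferent across columns, so the agent's payoff equals the payoff from Comply: (4/7)·5 + (3/7)·0 = 20/7.

20/7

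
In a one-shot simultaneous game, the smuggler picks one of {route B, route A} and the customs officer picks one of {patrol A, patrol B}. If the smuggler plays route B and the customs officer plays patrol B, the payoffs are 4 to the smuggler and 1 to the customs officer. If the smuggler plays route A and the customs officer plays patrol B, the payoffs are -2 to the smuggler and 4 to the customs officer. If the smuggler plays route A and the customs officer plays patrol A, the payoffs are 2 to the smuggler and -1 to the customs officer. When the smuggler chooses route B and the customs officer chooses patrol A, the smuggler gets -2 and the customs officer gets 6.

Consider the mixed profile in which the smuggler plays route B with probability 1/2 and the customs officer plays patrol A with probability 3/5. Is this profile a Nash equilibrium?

Check the customs officer's indifference given the smuggler's mix p = 1/2:
  payoff from patrol A = 5/2; payoff from patrol B = 5/2 — equal.
Check the smuggler's indifference given the customs officer's mix q = 3/5:
  payoff from route B = 2/5; payoff from route A = 2/5 — equal.
Both players are indifferent, so neither can profitably deviate.

Yes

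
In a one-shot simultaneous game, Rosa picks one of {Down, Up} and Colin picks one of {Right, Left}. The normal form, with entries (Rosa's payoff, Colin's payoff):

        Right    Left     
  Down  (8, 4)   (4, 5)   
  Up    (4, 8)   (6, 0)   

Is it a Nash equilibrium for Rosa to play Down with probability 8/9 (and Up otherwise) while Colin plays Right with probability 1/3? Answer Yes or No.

Yes

Check Colin's indifference given Rosa's mix p = 8/9:
  payoff from Right = 40/9; payoff from Left = 40/9 — equal.
Check Rosa's indifference given Colin's mix q = 1/3:
  payoff from Down = 16/3; payoff from Up = 16/3 — equal.
Both players are indifferent, so neither can profitably deviate.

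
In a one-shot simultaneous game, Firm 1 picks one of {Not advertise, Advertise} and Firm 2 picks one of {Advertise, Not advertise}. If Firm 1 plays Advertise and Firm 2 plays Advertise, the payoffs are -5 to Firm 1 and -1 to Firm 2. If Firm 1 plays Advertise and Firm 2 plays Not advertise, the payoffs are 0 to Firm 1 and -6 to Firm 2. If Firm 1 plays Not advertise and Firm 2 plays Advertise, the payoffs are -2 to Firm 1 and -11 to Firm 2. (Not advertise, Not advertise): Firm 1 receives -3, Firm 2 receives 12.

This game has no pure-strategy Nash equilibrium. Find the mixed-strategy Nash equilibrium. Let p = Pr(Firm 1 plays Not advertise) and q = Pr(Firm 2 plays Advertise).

p = 5/28, q = 1/2

Firm 1's mix must leave Firm 2 indifferent between Advertise and Not advertise.
  Firm 2's expected payoff from Advertise: p·(-11) + (1−p)·(-1) = -10p - 1
  Firm 2's expected payoff from Not advertise: p·12 + (1−p)·(-6) = 18p - 6
  -10p - 1 = 18p - 6  ⇒  -28p = -5  ⇒  p = 5/28.
In a mixed equilibrium Firm 1 is indifferent between Not advertise and Advertise; this condition fixes q.
  Firm 1's expected payoff from Not advertise: q·(-2) + (1−q)·(-3) = q - 3
  Firm 1's expected payoff from Advertise: q·(-5) + (1−q)·0 = -5q
  q - 3 = -5q  ⇒  6q = 3  ⇒  q = 1/2.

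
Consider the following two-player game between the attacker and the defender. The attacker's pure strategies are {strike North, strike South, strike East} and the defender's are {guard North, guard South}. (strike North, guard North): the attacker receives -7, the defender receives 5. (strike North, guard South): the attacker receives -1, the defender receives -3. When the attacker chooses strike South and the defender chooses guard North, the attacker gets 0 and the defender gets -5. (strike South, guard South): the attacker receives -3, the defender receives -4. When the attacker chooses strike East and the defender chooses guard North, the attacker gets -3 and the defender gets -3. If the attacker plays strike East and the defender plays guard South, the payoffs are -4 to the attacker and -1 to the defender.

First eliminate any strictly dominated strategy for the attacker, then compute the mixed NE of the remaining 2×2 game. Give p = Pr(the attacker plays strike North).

p = 1/9

The attacker's strategy strike East is strictly dominated by strike South: 0 > -3 and -3 > -4. Eliminate strike East.
The attacker's mix must leave the defender indifferent between guard North and guard South.
  the defender's payoff to guard North: p·5 + (1−p)·(-5) = 10p - 5
  the defender's payoff to guard South: p·(-3) + (1−p)·(-4) = p - 4
  10p - 5 = p - 4  ⇒  9p = 1  ⇒  p = 1/9.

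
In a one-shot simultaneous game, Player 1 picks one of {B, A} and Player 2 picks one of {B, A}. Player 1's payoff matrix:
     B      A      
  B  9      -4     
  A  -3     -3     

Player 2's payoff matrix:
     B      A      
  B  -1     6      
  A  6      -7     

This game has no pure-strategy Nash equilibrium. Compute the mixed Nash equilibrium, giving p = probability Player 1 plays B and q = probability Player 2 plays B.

For Player 2 to be willing to mix, Player 2 must be indifferent between B and A, which pins down Player 1's mix.
  Player 2's payoff to B: p·(-1) + (1−p)·6 = -7p + 6
  Player 2's payoff to A: p·6 + (1−p)·(-7) = 13p - 7
  -7p + 6 = 13p - 7  ⇒  -20p = -13  ⇒  p = 13/20.
For Player 1 to be willing to mix, Player 1 must be indifferent between B and A, which pins down Player 2's mix.
  Player 1's expected payoff from B: q·9 + (1−q)·(-4) = 13q - 4
  Player 1's expected payoff from A: q·(-3) + (1−q)·(-3) = -3
  13q - 4 = -3  ⇒  13q = 1  ⇒  q = 1/13.

p = 13/20, q = 1/13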